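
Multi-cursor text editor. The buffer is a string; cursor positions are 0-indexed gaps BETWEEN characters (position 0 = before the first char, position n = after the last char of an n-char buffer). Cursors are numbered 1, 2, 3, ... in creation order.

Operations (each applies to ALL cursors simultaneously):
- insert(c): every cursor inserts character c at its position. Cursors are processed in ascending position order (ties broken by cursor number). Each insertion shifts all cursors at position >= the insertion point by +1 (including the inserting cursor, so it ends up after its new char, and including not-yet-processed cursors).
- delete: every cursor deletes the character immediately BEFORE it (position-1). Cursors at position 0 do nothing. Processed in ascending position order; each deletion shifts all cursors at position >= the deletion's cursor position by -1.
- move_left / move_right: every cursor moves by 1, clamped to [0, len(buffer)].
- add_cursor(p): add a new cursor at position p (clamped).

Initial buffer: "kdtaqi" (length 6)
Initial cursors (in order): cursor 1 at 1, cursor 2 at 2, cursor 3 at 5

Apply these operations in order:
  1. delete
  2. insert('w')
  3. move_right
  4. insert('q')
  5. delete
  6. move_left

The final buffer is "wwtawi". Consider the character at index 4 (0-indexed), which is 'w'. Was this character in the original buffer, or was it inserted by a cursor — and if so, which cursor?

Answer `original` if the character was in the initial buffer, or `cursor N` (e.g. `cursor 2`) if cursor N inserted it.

Answer: cursor 3

Derivation:
After op 1 (delete): buffer="tai" (len 3), cursors c1@0 c2@0 c3@2, authorship ...
After op 2 (insert('w')): buffer="wwtawi" (len 6), cursors c1@2 c2@2 c3@5, authorship 12..3.
After op 3 (move_right): buffer="wwtawi" (len 6), cursors c1@3 c2@3 c3@6, authorship 12..3.
After op 4 (insert('q')): buffer="wwtqqawiq" (len 9), cursors c1@5 c2@5 c3@9, authorship 12.12.3.3
After op 5 (delete): buffer="wwtawi" (len 6), cursors c1@3 c2@3 c3@6, authorship 12..3.
After op 6 (move_left): buffer="wwtawi" (len 6), cursors c1@2 c2@2 c3@5, authorship 12..3.
Authorship (.=original, N=cursor N): 1 2 . . 3 .
Index 4: author = 3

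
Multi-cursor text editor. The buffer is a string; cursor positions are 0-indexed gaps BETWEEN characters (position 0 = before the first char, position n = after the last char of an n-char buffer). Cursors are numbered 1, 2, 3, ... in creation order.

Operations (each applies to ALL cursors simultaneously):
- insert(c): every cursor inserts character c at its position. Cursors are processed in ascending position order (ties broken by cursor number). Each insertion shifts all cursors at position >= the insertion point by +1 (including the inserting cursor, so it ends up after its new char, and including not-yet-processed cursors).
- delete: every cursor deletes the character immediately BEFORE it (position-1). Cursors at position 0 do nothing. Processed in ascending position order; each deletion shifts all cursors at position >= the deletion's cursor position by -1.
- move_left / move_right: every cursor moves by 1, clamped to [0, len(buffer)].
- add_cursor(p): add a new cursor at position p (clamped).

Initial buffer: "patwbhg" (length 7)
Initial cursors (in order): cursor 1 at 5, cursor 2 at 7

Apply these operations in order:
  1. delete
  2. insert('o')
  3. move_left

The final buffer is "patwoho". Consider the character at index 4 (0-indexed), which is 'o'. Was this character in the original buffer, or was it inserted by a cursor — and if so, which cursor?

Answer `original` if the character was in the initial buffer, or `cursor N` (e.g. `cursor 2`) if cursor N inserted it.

After op 1 (delete): buffer="patwh" (len 5), cursors c1@4 c2@5, authorship .....
After op 2 (insert('o')): buffer="patwoho" (len 7), cursors c1@5 c2@7, authorship ....1.2
After op 3 (move_left): buffer="patwoho" (len 7), cursors c1@4 c2@6, authorship ....1.2
Authorship (.=original, N=cursor N): . . . . 1 . 2
Index 4: author = 1

Answer: cursor 1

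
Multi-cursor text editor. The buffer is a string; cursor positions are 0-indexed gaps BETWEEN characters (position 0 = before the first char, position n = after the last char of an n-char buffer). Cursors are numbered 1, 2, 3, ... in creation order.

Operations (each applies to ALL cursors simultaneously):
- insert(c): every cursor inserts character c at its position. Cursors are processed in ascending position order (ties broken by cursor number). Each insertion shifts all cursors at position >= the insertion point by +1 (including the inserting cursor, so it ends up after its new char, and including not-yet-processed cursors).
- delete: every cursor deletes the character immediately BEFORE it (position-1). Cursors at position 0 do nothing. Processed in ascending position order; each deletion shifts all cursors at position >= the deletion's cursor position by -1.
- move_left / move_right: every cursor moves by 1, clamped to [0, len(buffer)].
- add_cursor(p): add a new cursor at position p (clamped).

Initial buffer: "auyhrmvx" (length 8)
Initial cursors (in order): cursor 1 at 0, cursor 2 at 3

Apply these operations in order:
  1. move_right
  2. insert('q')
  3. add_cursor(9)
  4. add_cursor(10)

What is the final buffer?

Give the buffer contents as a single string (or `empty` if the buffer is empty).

After op 1 (move_right): buffer="auyhrmvx" (len 8), cursors c1@1 c2@4, authorship ........
After op 2 (insert('q')): buffer="aquyhqrmvx" (len 10), cursors c1@2 c2@6, authorship .1...2....
After op 3 (add_cursor(9)): buffer="aquyhqrmvx" (len 10), cursors c1@2 c2@6 c3@9, authorship .1...2....
After op 4 (add_cursor(10)): buffer="aquyhqrmvx" (len 10), cursors c1@2 c2@6 c3@9 c4@10, authorship .1...2....

Answer: aquyhqrmvx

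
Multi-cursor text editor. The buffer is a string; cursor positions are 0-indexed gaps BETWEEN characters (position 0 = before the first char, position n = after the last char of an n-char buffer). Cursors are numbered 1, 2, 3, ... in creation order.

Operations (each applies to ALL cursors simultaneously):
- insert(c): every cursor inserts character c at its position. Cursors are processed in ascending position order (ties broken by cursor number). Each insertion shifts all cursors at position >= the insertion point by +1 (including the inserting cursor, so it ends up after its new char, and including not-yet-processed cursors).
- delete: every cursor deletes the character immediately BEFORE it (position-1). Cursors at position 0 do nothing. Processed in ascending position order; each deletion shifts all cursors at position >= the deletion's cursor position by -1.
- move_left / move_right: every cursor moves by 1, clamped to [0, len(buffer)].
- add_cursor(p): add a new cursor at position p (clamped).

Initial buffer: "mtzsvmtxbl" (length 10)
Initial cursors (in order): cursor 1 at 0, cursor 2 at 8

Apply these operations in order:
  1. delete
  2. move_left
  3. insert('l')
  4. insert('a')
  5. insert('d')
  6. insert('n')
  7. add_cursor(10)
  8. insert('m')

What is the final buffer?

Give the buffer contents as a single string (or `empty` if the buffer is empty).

After op 1 (delete): buffer="mtzsvmtbl" (len 9), cursors c1@0 c2@7, authorship .........
After op 2 (move_left): buffer="mtzsvmtbl" (len 9), cursors c1@0 c2@6, authorship .........
After op 3 (insert('l')): buffer="lmtzsvmltbl" (len 11), cursors c1@1 c2@8, authorship 1......2...
After op 4 (insert('a')): buffer="lamtzsvmlatbl" (len 13), cursors c1@2 c2@10, authorship 11......22...
After op 5 (insert('d')): buffer="ladmtzsvmladtbl" (len 15), cursors c1@3 c2@12, authorship 111......222...
After op 6 (insert('n')): buffer="ladnmtzsvmladntbl" (len 17), cursors c1@4 c2@14, authorship 1111......2222...
After op 7 (add_cursor(10)): buffer="ladnmtzsvmladntbl" (len 17), cursors c1@4 c3@10 c2@14, authorship 1111......2222...
After op 8 (insert('m')): buffer="ladnmmtzsvmmladnmtbl" (len 20), cursors c1@5 c3@12 c2@17, authorship 11111......322222...

Answer: ladnmmtzsvmmladnmtbl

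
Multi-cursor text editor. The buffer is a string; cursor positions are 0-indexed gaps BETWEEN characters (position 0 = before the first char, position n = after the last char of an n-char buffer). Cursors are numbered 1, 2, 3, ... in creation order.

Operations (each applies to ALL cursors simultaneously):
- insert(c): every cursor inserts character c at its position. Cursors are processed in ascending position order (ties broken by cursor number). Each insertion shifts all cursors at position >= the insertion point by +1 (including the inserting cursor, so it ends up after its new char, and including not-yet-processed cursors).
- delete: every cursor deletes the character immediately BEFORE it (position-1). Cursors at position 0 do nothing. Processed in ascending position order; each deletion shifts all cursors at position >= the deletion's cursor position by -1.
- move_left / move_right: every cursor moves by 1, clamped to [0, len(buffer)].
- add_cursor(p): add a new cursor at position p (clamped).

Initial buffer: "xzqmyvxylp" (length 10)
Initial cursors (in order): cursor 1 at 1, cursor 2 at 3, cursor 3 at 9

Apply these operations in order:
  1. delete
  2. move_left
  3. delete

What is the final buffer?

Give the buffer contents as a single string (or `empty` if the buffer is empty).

Answer: zmyvyp

Derivation:
After op 1 (delete): buffer="zmyvxyp" (len 7), cursors c1@0 c2@1 c3@6, authorship .......
After op 2 (move_left): buffer="zmyvxyp" (len 7), cursors c1@0 c2@0 c3@5, authorship .......
After op 3 (delete): buffer="zmyvyp" (len 6), cursors c1@0 c2@0 c3@4, authorship ......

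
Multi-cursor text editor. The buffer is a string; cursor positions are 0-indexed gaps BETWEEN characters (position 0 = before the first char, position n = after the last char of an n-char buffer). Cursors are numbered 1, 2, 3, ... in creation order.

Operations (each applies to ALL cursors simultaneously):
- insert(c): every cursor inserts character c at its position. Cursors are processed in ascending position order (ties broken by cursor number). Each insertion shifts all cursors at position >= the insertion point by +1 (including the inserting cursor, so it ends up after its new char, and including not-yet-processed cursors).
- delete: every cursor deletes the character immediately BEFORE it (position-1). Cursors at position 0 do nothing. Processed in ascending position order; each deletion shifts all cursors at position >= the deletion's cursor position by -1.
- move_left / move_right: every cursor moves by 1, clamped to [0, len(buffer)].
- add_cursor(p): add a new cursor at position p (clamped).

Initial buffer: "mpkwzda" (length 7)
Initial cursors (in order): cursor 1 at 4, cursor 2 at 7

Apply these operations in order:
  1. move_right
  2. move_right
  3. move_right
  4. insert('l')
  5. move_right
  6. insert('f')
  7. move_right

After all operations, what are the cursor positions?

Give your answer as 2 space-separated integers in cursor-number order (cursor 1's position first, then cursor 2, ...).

After op 1 (move_right): buffer="mpkwzda" (len 7), cursors c1@5 c2@7, authorship .......
After op 2 (move_right): buffer="mpkwzda" (len 7), cursors c1@6 c2@7, authorship .......
After op 3 (move_right): buffer="mpkwzda" (len 7), cursors c1@7 c2@7, authorship .......
After op 4 (insert('l')): buffer="mpkwzdall" (len 9), cursors c1@9 c2@9, authorship .......12
After op 5 (move_right): buffer="mpkwzdall" (len 9), cursors c1@9 c2@9, authorship .......12
After op 6 (insert('f')): buffer="mpkwzdallff" (len 11), cursors c1@11 c2@11, authorship .......1212
After op 7 (move_right): buffer="mpkwzdallff" (len 11), cursors c1@11 c2@11, authorship .......1212

Answer: 11 11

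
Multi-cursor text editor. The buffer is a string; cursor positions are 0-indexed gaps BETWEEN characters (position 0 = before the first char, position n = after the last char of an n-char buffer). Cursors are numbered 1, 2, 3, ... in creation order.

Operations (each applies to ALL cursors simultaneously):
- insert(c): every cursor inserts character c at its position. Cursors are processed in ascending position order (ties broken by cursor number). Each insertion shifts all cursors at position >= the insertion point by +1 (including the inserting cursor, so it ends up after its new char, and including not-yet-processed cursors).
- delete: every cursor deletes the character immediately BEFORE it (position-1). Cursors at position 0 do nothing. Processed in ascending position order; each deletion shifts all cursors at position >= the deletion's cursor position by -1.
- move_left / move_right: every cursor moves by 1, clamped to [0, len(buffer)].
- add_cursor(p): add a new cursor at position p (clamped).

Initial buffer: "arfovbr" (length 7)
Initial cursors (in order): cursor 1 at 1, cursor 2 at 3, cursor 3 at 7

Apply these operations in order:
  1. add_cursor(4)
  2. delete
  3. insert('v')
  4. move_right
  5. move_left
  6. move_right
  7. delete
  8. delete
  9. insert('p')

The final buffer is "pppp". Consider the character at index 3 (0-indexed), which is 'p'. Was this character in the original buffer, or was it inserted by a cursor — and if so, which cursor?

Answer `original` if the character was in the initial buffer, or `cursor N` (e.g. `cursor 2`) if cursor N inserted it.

After op 1 (add_cursor(4)): buffer="arfovbr" (len 7), cursors c1@1 c2@3 c4@4 c3@7, authorship .......
After op 2 (delete): buffer="rvb" (len 3), cursors c1@0 c2@1 c4@1 c3@3, authorship ...
After op 3 (insert('v')): buffer="vrvvvbv" (len 7), cursors c1@1 c2@4 c4@4 c3@7, authorship 1.24..3
After op 4 (move_right): buffer="vrvvvbv" (len 7), cursors c1@2 c2@5 c4@5 c3@7, authorship 1.24..3
After op 5 (move_left): buffer="vrvvvbv" (len 7), cursors c1@1 c2@4 c4@4 c3@6, authorship 1.24..3
After op 6 (move_right): buffer="vrvvvbv" (len 7), cursors c1@2 c2@5 c4@5 c3@7, authorship 1.24..3
After op 7 (delete): buffer="vvb" (len 3), cursors c1@1 c2@2 c4@2 c3@3, authorship 12.
After op 8 (delete): buffer="" (len 0), cursors c1@0 c2@0 c3@0 c4@0, authorship 
After op 9 (insert('p')): buffer="pppp" (len 4), cursors c1@4 c2@4 c3@4 c4@4, authorship 1234
Authorship (.=original, N=cursor N): 1 2 3 4
Index 3: author = 4

Answer: cursor 4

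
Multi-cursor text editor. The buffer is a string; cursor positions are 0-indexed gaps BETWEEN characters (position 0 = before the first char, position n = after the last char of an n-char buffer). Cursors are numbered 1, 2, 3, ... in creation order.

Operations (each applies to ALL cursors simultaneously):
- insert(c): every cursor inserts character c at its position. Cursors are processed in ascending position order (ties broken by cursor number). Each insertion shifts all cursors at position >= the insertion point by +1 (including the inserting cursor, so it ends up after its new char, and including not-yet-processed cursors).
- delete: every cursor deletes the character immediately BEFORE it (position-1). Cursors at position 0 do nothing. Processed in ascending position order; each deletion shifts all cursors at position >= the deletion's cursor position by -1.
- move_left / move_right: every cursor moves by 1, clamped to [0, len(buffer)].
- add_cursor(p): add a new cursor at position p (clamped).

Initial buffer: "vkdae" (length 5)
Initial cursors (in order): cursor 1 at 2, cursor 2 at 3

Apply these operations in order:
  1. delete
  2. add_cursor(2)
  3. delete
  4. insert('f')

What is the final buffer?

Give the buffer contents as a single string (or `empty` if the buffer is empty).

After op 1 (delete): buffer="vae" (len 3), cursors c1@1 c2@1, authorship ...
After op 2 (add_cursor(2)): buffer="vae" (len 3), cursors c1@1 c2@1 c3@2, authorship ...
After op 3 (delete): buffer="e" (len 1), cursors c1@0 c2@0 c3@0, authorship .
After op 4 (insert('f')): buffer="fffe" (len 4), cursors c1@3 c2@3 c3@3, authorship 123.

Answer: fffe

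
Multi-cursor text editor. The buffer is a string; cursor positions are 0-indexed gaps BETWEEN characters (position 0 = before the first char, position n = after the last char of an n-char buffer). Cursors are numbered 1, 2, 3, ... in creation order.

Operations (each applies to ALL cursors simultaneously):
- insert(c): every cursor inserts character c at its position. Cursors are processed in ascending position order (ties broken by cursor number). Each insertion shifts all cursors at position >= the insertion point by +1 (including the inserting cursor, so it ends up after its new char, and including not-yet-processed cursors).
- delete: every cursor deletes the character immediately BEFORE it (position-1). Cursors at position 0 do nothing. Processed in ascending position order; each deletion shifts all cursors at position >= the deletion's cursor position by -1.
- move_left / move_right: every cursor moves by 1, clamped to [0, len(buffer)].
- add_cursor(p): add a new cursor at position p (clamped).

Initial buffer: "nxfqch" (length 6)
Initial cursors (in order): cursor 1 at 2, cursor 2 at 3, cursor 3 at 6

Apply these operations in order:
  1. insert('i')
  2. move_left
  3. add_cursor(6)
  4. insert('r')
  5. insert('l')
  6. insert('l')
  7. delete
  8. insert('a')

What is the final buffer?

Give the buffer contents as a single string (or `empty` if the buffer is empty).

After op 1 (insert('i')): buffer="nxifiqchi" (len 9), cursors c1@3 c2@5 c3@9, authorship ..1.2...3
After op 2 (move_left): buffer="nxifiqchi" (len 9), cursors c1@2 c2@4 c3@8, authorship ..1.2...3
After op 3 (add_cursor(6)): buffer="nxifiqchi" (len 9), cursors c1@2 c2@4 c4@6 c3@8, authorship ..1.2...3
After op 4 (insert('r')): buffer="nxrifriqrchri" (len 13), cursors c1@3 c2@6 c4@9 c3@12, authorship ..11.22.4..33
After op 5 (insert('l')): buffer="nxrlifrliqrlchrli" (len 17), cursors c1@4 c2@8 c4@12 c3@16, authorship ..111.222.44..333
After op 6 (insert('l')): buffer="nxrllifrlliqrllchrlli" (len 21), cursors c1@5 c2@10 c4@15 c3@20, authorship ..1111.2222.444..3333
After op 7 (delete): buffer="nxrlifrliqrlchrli" (len 17), cursors c1@4 c2@8 c4@12 c3@16, authorship ..111.222.44..333
After op 8 (insert('a')): buffer="nxrlaifrlaiqrlachrlai" (len 21), cursors c1@5 c2@10 c4@15 c3@20, authorship ..1111.2222.444..3333

Answer: nxrlaifrlaiqrlachrlai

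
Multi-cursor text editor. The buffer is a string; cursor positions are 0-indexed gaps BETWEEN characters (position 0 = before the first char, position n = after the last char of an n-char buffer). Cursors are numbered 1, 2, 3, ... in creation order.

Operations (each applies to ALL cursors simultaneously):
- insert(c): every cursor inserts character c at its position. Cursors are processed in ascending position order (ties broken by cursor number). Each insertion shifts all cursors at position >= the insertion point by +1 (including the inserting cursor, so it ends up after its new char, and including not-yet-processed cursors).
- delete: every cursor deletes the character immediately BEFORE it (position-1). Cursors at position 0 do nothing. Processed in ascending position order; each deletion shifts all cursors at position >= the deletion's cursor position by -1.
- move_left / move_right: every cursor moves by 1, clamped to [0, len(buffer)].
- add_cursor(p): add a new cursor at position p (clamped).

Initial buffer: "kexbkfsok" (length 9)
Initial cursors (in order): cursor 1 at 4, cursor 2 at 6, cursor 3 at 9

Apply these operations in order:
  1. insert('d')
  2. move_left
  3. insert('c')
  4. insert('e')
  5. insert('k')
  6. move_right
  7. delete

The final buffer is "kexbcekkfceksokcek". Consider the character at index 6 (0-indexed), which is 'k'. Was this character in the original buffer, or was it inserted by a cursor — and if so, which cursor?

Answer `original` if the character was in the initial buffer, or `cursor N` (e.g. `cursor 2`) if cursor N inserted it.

Answer: cursor 1

Derivation:
After op 1 (insert('d')): buffer="kexbdkfdsokd" (len 12), cursors c1@5 c2@8 c3@12, authorship ....1..2...3
After op 2 (move_left): buffer="kexbdkfdsokd" (len 12), cursors c1@4 c2@7 c3@11, authorship ....1..2...3
After op 3 (insert('c')): buffer="kexbcdkfcdsokcd" (len 15), cursors c1@5 c2@9 c3@14, authorship ....11..22...33
After op 4 (insert('e')): buffer="kexbcedkfcedsokced" (len 18), cursors c1@6 c2@11 c3@17, authorship ....111..222...333
After op 5 (insert('k')): buffer="kexbcekdkfcekdsokcekd" (len 21), cursors c1@7 c2@13 c3@20, authorship ....1111..2222...3333
After op 6 (move_right): buffer="kexbcekdkfcekdsokcekd" (len 21), cursors c1@8 c2@14 c3@21, authorship ....1111..2222...3333
After op 7 (delete): buffer="kexbcekkfceksokcek" (len 18), cursors c1@7 c2@12 c3@18, authorship ....111..222...333
Authorship (.=original, N=cursor N): . . . . 1 1 1 . . 2 2 2 . . . 3 3 3
Index 6: author = 1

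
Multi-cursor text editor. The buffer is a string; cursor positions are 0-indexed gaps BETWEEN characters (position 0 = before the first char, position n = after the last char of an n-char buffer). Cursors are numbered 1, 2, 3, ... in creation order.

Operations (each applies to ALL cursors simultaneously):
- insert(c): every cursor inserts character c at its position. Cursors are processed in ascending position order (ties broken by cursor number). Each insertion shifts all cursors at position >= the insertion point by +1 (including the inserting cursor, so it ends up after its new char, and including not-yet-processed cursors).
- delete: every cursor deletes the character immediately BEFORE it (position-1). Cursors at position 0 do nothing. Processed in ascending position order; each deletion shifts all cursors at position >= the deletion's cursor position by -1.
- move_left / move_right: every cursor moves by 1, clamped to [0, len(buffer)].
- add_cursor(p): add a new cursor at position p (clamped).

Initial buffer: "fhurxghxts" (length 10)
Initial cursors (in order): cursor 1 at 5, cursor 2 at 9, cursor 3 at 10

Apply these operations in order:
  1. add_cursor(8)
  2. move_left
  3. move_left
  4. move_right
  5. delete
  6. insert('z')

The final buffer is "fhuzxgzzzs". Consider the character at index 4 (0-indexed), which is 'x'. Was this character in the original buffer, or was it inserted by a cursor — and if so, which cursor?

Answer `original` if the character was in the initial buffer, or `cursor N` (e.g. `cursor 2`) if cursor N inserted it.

After op 1 (add_cursor(8)): buffer="fhurxghxts" (len 10), cursors c1@5 c4@8 c2@9 c3@10, authorship ..........
After op 2 (move_left): buffer="fhurxghxts" (len 10), cursors c1@4 c4@7 c2@8 c3@9, authorship ..........
After op 3 (move_left): buffer="fhurxghxts" (len 10), cursors c1@3 c4@6 c2@7 c3@8, authorship ..........
After op 4 (move_right): buffer="fhurxghxts" (len 10), cursors c1@4 c4@7 c2@8 c3@9, authorship ..........
After op 5 (delete): buffer="fhuxgs" (len 6), cursors c1@3 c2@5 c3@5 c4@5, authorship ......
After op 6 (insert('z')): buffer="fhuzxgzzzs" (len 10), cursors c1@4 c2@9 c3@9 c4@9, authorship ...1..234.
Authorship (.=original, N=cursor N): . . . 1 . . 2 3 4 .
Index 4: author = original

Answer: original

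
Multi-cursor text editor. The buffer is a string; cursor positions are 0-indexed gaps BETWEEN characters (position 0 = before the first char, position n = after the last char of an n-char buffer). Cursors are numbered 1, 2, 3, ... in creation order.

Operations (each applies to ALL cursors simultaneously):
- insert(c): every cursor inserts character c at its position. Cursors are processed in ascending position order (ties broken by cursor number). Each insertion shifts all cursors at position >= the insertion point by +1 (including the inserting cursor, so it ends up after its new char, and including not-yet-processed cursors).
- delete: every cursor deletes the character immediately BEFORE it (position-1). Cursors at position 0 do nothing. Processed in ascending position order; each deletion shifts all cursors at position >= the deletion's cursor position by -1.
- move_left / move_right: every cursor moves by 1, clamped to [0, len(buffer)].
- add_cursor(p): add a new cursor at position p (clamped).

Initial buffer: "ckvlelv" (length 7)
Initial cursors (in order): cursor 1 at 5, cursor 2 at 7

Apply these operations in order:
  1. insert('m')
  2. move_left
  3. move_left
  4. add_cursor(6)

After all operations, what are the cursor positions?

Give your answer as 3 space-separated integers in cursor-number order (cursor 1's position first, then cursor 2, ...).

After op 1 (insert('m')): buffer="ckvlemlvm" (len 9), cursors c1@6 c2@9, authorship .....1..2
After op 2 (move_left): buffer="ckvlemlvm" (len 9), cursors c1@5 c2@8, authorship .....1..2
After op 3 (move_left): buffer="ckvlemlvm" (len 9), cursors c1@4 c2@7, authorship .....1..2
After op 4 (add_cursor(6)): buffer="ckvlemlvm" (len 9), cursors c1@4 c3@6 c2@7, authorship .....1..2

Answer: 4 7 6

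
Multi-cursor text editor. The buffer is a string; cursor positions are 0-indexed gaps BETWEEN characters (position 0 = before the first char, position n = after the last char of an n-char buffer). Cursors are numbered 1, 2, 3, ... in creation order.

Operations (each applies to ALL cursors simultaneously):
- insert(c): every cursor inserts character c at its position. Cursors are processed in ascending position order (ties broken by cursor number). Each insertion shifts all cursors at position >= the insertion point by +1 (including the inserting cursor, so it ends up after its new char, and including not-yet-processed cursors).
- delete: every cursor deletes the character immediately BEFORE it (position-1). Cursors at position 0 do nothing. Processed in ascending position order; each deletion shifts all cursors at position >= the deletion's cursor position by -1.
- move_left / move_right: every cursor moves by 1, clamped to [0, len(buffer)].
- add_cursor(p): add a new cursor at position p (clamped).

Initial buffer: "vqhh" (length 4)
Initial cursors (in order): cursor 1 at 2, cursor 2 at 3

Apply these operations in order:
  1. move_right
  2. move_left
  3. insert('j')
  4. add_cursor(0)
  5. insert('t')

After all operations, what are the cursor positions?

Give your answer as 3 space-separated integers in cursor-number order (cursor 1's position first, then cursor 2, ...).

Answer: 5 8 1

Derivation:
After op 1 (move_right): buffer="vqhh" (len 4), cursors c1@3 c2@4, authorship ....
After op 2 (move_left): buffer="vqhh" (len 4), cursors c1@2 c2@3, authorship ....
After op 3 (insert('j')): buffer="vqjhjh" (len 6), cursors c1@3 c2@5, authorship ..1.2.
After op 4 (add_cursor(0)): buffer="vqjhjh" (len 6), cursors c3@0 c1@3 c2@5, authorship ..1.2.
After op 5 (insert('t')): buffer="tvqjthjth" (len 9), cursors c3@1 c1@5 c2@8, authorship 3..11.22.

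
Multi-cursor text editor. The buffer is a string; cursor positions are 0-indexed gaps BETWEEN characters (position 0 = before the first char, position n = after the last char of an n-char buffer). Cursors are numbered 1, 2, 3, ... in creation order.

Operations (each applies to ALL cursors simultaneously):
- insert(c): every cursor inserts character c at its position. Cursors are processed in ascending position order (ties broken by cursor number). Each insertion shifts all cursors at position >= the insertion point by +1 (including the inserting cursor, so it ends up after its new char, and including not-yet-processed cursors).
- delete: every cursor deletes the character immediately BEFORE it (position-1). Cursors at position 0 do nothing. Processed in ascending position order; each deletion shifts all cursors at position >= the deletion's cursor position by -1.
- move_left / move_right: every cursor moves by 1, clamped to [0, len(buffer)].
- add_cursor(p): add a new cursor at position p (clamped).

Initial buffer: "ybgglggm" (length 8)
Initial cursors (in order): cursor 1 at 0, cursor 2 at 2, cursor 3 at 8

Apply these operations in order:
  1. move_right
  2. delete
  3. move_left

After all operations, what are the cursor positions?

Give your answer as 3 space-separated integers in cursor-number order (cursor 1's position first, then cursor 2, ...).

Answer: 0 0 4

Derivation:
After op 1 (move_right): buffer="ybgglggm" (len 8), cursors c1@1 c2@3 c3@8, authorship ........
After op 2 (delete): buffer="bglgg" (len 5), cursors c1@0 c2@1 c3@5, authorship .....
After op 3 (move_left): buffer="bglgg" (len 5), cursors c1@0 c2@0 c3@4, authorship .....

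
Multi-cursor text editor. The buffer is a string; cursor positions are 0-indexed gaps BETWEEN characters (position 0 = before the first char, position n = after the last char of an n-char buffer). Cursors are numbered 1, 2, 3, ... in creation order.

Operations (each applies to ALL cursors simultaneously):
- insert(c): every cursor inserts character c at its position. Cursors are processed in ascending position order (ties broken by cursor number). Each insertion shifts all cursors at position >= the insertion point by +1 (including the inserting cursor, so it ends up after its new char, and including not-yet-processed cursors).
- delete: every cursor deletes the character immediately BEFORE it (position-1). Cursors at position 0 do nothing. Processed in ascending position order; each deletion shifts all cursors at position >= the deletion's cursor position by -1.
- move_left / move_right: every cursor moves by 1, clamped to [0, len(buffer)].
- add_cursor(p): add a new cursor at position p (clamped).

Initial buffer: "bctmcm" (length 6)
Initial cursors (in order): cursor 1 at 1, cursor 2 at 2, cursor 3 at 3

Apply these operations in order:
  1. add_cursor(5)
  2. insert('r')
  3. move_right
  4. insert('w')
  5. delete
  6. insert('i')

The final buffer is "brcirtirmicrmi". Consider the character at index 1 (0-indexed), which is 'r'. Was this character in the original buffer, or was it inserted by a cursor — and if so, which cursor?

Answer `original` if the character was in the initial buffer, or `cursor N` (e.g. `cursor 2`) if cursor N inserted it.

After op 1 (add_cursor(5)): buffer="bctmcm" (len 6), cursors c1@1 c2@2 c3@3 c4@5, authorship ......
After op 2 (insert('r')): buffer="brcrtrmcrm" (len 10), cursors c1@2 c2@4 c3@6 c4@9, authorship .1.2.3..4.
After op 3 (move_right): buffer="brcrtrmcrm" (len 10), cursors c1@3 c2@5 c3@7 c4@10, authorship .1.2.3..4.
After op 4 (insert('w')): buffer="brcwrtwrmwcrmw" (len 14), cursors c1@4 c2@7 c3@10 c4@14, authorship .1.12.23.3.4.4
After op 5 (delete): buffer="brcrtrmcrm" (len 10), cursors c1@3 c2@5 c3@7 c4@10, authorship .1.2.3..4.
After op 6 (insert('i')): buffer="brcirtirmicrmi" (len 14), cursors c1@4 c2@7 c3@10 c4@14, authorship .1.12.23.3.4.4
Authorship (.=original, N=cursor N): . 1 . 1 2 . 2 3 . 3 . 4 . 4
Index 1: author = 1

Answer: cursor 1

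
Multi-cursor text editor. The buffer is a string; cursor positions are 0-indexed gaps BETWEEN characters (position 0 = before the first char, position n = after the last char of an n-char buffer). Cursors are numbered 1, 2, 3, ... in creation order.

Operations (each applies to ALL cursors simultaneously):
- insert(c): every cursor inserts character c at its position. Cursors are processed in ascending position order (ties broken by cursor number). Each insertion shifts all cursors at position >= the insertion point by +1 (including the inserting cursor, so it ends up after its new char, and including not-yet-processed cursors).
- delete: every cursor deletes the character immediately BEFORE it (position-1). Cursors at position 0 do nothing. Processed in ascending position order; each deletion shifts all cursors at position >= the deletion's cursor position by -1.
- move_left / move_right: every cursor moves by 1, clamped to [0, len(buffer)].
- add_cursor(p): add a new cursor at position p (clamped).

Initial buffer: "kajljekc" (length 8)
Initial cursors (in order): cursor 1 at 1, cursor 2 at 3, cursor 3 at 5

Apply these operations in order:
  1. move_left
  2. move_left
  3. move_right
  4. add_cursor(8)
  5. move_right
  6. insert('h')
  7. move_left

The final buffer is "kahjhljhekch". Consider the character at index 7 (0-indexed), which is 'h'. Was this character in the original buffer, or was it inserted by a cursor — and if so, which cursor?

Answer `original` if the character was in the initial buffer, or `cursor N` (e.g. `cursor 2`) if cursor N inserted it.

After op 1 (move_left): buffer="kajljekc" (len 8), cursors c1@0 c2@2 c3@4, authorship ........
After op 2 (move_left): buffer="kajljekc" (len 8), cursors c1@0 c2@1 c3@3, authorship ........
After op 3 (move_right): buffer="kajljekc" (len 8), cursors c1@1 c2@2 c3@4, authorship ........
After op 4 (add_cursor(8)): buffer="kajljekc" (len 8), cursors c1@1 c2@2 c3@4 c4@8, authorship ........
After op 5 (move_right): buffer="kajljekc" (len 8), cursors c1@2 c2@3 c3@5 c4@8, authorship ........
After op 6 (insert('h')): buffer="kahjhljhekch" (len 12), cursors c1@3 c2@5 c3@8 c4@12, authorship ..1.2..3...4
After op 7 (move_left): buffer="kahjhljhekch" (len 12), cursors c1@2 c2@4 c3@7 c4@11, authorship ..1.2..3...4
Authorship (.=original, N=cursor N): . . 1 . 2 . . 3 . . . 4
Index 7: author = 3

Answer: cursor 3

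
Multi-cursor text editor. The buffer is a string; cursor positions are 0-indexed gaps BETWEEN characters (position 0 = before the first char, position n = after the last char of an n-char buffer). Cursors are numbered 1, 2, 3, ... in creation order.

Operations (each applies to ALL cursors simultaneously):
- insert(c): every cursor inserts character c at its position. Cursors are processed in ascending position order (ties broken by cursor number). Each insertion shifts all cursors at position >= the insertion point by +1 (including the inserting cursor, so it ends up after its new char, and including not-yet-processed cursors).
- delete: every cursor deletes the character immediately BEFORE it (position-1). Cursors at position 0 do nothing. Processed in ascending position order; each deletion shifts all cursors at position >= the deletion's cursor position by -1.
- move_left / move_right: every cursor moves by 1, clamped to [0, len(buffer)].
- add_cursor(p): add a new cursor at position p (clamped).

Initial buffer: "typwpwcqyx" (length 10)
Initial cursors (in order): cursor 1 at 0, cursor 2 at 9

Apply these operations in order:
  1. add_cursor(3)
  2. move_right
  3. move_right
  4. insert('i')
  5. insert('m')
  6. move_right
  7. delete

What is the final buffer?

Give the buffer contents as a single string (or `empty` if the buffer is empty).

After op 1 (add_cursor(3)): buffer="typwpwcqyx" (len 10), cursors c1@0 c3@3 c2@9, authorship ..........
After op 2 (move_right): buffer="typwpwcqyx" (len 10), cursors c1@1 c3@4 c2@10, authorship ..........
After op 3 (move_right): buffer="typwpwcqyx" (len 10), cursors c1@2 c3@5 c2@10, authorship ..........
After op 4 (insert('i')): buffer="tyipwpiwcqyxi" (len 13), cursors c1@3 c3@7 c2@13, authorship ..1...3.....2
After op 5 (insert('m')): buffer="tyimpwpimwcqyxim" (len 16), cursors c1@4 c3@9 c2@16, authorship ..11...33.....22
After op 6 (move_right): buffer="tyimpwpimwcqyxim" (len 16), cursors c1@5 c3@10 c2@16, authorship ..11...33.....22
After op 7 (delete): buffer="tyimwpimcqyxi" (len 13), cursors c1@4 c3@8 c2@13, authorship ..11..33....2

Answer: tyimwpimcqyxi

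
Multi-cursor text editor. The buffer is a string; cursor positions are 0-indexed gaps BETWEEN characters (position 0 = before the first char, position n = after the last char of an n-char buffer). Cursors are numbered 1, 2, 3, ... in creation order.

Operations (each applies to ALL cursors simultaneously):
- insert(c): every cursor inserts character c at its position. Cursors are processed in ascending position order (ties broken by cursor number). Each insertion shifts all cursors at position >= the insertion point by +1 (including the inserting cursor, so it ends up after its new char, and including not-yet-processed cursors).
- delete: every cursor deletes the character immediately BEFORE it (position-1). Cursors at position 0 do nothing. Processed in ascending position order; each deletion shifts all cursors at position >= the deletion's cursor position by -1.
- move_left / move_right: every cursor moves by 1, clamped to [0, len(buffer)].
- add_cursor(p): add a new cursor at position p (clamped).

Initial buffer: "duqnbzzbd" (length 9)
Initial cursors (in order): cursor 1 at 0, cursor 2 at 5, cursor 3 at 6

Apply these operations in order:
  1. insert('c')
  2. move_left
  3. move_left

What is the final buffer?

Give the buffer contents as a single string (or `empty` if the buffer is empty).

After op 1 (insert('c')): buffer="cduqnbczczbd" (len 12), cursors c1@1 c2@7 c3@9, authorship 1.....2.3...
After op 2 (move_left): buffer="cduqnbczczbd" (len 12), cursors c1@0 c2@6 c3@8, authorship 1.....2.3...
After op 3 (move_left): buffer="cduqnbczczbd" (len 12), cursors c1@0 c2@5 c3@7, authorship 1.....2.3...

Answer: cduqnbczczbd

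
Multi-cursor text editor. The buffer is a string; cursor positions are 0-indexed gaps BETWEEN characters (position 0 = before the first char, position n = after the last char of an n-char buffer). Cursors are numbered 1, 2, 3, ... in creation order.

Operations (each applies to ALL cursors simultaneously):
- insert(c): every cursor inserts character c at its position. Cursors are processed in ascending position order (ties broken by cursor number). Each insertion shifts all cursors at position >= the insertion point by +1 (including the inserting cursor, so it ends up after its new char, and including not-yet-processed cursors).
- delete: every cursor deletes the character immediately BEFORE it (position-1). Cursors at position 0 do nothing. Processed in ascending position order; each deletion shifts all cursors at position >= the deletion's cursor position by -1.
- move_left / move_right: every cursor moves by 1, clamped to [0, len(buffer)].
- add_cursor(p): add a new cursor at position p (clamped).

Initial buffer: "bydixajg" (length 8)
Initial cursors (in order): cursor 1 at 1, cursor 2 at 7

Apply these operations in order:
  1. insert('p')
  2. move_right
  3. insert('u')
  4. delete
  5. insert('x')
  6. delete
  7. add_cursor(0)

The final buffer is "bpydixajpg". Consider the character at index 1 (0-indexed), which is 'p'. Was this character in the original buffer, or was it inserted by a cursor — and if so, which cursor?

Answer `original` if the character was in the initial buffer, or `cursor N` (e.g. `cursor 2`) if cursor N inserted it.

After op 1 (insert('p')): buffer="bpydixajpg" (len 10), cursors c1@2 c2@9, authorship .1......2.
After op 2 (move_right): buffer="bpydixajpg" (len 10), cursors c1@3 c2@10, authorship .1......2.
After op 3 (insert('u')): buffer="bpyudixajpgu" (len 12), cursors c1@4 c2@12, authorship .1.1.....2.2
After op 4 (delete): buffer="bpydixajpg" (len 10), cursors c1@3 c2@10, authorship .1......2.
After op 5 (insert('x')): buffer="bpyxdixajpgx" (len 12), cursors c1@4 c2@12, authorship .1.1.....2.2
After op 6 (delete): buffer="bpydixajpg" (len 10), cursors c1@3 c2@10, authorship .1......2.
After op 7 (add_cursor(0)): buffer="bpydixajpg" (len 10), cursors c3@0 c1@3 c2@10, authorship .1......2.
Authorship (.=original, N=cursor N): . 1 . . . . . . 2 .
Index 1: author = 1

Answer: cursor 1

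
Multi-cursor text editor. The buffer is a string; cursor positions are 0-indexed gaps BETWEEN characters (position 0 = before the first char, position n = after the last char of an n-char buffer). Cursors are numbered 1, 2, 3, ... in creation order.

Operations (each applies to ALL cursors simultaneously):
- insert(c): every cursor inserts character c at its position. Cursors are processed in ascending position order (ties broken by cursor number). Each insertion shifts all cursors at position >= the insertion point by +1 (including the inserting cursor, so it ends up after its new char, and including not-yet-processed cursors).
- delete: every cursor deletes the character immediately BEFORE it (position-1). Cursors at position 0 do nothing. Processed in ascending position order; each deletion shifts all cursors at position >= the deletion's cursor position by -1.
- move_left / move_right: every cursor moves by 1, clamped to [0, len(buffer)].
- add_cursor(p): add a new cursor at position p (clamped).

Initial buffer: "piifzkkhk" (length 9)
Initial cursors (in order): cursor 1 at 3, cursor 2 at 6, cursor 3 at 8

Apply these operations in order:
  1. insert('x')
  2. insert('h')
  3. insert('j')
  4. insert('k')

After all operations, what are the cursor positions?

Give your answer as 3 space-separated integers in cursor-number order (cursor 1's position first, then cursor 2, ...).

After op 1 (insert('x')): buffer="piixfzkxkhxk" (len 12), cursors c1@4 c2@8 c3@11, authorship ...1...2..3.
After op 2 (insert('h')): buffer="piixhfzkxhkhxhk" (len 15), cursors c1@5 c2@10 c3@14, authorship ...11...22..33.
After op 3 (insert('j')): buffer="piixhjfzkxhjkhxhjk" (len 18), cursors c1@6 c2@12 c3@17, authorship ...111...222..333.
After op 4 (insert('k')): buffer="piixhjkfzkxhjkkhxhjkk" (len 21), cursors c1@7 c2@14 c3@20, authorship ...1111...2222..3333.

Answer: 7 14 20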